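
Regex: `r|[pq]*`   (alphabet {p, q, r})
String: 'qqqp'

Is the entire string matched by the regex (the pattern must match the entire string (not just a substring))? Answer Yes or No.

Yes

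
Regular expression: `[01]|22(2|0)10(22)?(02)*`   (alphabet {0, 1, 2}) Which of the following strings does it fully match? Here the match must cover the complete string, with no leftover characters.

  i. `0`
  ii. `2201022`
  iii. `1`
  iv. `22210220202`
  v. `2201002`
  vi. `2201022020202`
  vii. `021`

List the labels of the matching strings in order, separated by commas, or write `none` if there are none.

i, ii, iii, iv, v, vi

i → match
ii → match
iii → match
iv → match
v → match
vi → match
vii → no match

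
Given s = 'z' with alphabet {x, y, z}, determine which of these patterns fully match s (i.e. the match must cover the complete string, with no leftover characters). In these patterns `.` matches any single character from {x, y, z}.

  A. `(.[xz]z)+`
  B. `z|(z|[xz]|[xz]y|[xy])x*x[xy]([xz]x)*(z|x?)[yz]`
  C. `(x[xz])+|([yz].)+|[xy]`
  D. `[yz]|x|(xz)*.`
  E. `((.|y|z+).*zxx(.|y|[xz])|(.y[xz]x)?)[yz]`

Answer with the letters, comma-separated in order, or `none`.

B, D, E

A → no match
B → match
C → no match
D → match
E → match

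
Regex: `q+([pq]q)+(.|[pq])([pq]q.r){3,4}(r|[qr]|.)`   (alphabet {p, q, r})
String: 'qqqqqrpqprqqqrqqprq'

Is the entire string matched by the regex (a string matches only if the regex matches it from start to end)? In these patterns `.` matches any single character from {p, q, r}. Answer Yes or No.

Yes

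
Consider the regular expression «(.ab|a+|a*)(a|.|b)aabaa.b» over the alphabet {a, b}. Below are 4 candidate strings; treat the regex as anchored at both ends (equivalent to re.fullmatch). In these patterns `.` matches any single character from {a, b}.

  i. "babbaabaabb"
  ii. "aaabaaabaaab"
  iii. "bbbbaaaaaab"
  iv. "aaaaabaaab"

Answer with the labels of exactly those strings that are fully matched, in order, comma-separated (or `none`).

i → match
ii → no match
iii → no match
iv → match

i, iv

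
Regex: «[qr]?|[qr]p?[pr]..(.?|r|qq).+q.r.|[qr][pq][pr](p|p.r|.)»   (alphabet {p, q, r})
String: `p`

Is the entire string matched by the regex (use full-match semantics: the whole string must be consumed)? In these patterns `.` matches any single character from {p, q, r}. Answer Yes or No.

No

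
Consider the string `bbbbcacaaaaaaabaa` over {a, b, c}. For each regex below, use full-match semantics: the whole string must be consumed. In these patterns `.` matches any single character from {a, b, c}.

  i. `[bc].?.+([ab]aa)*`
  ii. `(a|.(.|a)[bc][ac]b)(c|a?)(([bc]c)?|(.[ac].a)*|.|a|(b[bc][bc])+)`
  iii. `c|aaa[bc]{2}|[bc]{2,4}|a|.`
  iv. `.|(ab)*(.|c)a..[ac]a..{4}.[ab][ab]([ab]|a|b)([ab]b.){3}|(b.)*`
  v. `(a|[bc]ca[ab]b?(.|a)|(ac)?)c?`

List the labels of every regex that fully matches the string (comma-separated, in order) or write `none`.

i → match
ii → no match
iii → no match
iv → no match
v → no match

i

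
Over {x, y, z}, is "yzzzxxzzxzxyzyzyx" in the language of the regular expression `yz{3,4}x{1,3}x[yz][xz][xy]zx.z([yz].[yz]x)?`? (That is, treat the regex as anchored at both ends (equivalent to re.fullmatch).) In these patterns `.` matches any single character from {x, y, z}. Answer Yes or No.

Yes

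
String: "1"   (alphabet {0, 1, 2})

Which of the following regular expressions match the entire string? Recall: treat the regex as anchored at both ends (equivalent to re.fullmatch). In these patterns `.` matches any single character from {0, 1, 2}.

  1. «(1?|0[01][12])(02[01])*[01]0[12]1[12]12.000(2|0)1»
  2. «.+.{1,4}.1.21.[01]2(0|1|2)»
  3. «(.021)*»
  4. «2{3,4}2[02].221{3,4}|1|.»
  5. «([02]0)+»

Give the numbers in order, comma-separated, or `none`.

1 → no match
2 → no match
3 → no match
4 → match
5 → no match — must end with "0"

4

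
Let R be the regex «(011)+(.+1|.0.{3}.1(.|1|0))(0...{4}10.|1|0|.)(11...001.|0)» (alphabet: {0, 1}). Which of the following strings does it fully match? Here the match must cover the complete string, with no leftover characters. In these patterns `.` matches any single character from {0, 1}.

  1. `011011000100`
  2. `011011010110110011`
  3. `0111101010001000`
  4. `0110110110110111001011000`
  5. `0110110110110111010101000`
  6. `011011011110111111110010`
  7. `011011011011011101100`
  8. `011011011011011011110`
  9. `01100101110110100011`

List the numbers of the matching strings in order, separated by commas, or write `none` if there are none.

1 → match
2 → match
3 → match
4 → match
5 → match
6 → match
7 → match
8 → match
9 → match

1, 2, 3, 4, 5, 6, 7, 8, 9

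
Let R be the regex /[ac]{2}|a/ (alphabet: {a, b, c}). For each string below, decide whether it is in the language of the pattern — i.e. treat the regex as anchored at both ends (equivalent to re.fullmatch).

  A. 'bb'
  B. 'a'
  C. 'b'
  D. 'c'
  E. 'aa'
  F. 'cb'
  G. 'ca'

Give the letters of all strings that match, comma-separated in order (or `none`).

B, E, G

A → no match
B → match
C → no match
D → no match
E → match
F → no match
G → match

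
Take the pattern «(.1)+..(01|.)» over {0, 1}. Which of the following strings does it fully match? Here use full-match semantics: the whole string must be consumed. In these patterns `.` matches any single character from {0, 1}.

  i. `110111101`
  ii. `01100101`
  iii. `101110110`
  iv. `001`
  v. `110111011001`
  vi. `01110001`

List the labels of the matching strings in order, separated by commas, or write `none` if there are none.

i, v, vi

i → match
ii → no match
iii → no match
iv → no match
v → match
vi → match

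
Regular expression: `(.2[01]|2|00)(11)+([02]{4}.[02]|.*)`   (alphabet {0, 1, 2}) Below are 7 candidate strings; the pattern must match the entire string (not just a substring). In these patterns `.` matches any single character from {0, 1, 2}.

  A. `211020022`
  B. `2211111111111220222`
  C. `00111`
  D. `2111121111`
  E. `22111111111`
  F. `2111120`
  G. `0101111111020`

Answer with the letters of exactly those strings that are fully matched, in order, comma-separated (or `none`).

A → match
B → match
C → match
D → match
E → match
F → match
G → no match

A, B, C, D, E, F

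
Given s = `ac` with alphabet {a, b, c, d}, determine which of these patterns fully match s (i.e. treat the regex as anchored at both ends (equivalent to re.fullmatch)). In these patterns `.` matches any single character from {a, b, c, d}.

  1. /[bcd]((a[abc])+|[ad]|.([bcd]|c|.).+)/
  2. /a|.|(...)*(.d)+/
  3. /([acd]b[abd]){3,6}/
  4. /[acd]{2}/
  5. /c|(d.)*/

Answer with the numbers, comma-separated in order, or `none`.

4

1 → no match
2 → no match
3 → no match
4 → match
5 → no match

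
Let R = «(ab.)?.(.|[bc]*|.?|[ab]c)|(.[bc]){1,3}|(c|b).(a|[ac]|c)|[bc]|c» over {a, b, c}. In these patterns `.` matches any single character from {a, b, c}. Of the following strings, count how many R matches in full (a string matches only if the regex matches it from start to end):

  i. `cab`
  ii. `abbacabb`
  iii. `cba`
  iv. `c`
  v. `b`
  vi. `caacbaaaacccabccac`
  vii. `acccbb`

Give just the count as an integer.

i → no match
ii → no match
iii → match
iv → match
v → match
vi → no match
vii → match
Total matched: 4

4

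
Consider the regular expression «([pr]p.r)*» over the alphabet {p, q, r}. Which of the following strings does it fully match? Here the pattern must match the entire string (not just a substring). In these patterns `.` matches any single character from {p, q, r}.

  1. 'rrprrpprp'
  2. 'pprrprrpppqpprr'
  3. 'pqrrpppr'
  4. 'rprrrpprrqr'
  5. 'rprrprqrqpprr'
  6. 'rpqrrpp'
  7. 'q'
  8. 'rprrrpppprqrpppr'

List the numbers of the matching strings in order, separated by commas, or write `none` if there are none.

none

1 → no match
2 → no match
3 → no match
4 → no match
5 → no match
6 → no match
7 → no match
8 → no match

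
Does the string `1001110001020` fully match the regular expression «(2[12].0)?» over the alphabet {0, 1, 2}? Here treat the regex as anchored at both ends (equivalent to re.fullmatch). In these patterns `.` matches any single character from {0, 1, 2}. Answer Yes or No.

No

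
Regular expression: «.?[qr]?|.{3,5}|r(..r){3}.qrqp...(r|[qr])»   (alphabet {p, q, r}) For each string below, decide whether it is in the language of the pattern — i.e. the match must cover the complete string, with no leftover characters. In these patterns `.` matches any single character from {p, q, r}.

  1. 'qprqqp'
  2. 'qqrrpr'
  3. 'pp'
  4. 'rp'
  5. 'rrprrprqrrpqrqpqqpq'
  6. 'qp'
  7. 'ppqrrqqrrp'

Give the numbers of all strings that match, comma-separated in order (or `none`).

1 → no match
2 → no match
3 → no match
4 → no match
5 → match
6 → no match
7 → no match

5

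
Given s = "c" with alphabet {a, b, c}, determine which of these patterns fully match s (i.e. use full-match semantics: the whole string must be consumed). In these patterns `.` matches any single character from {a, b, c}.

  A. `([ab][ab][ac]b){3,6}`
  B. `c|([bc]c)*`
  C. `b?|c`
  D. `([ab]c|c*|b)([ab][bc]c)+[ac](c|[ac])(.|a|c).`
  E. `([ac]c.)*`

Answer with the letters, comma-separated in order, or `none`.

B, C

A → no match — must end with "b"
B → match
C → match
D → no match
E → no match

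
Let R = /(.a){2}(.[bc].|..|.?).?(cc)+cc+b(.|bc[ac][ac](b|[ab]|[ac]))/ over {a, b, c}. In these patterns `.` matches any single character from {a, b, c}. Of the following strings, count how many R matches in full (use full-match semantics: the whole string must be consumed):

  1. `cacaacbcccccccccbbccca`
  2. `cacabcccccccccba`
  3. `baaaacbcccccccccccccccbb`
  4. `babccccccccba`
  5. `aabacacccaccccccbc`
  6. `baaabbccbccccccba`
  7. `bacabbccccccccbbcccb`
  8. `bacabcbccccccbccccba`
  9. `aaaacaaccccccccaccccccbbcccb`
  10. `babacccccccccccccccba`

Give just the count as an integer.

5

1 → match
2 → match
3 → match
4 → no match
5 → no match
6 → no match
7 → match
8 → no match
9 → no match
10 → match
Total matched: 5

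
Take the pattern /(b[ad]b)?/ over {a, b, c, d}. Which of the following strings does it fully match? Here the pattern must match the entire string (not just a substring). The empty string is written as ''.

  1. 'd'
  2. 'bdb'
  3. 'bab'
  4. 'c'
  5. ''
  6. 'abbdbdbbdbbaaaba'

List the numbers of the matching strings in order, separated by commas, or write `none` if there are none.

1 → no match
2 → match
3 → match
4 → no match
5 → match
6 → no match

2, 3, 5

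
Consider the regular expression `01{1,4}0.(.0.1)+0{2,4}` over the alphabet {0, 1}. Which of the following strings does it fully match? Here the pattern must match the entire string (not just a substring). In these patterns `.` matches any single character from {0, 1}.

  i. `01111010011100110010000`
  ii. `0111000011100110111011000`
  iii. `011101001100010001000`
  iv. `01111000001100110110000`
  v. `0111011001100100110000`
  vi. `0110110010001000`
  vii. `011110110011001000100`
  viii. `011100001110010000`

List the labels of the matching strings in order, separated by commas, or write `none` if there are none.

i → match
ii → match
iii → match
iv → match
v → match
vi → match
vii → match
viii → match

i, ii, iii, iv, v, vi, vii, viii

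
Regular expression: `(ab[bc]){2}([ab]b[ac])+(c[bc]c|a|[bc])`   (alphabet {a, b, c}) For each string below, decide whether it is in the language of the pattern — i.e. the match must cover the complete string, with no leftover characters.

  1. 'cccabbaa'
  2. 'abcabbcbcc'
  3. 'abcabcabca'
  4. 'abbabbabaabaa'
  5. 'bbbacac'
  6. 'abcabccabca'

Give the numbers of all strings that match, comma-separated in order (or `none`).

3, 4

1 → no match — must start with 'ab'
2 → no match
3 → match
4 → match
5 → no match — must start with 'ab'
6 → no match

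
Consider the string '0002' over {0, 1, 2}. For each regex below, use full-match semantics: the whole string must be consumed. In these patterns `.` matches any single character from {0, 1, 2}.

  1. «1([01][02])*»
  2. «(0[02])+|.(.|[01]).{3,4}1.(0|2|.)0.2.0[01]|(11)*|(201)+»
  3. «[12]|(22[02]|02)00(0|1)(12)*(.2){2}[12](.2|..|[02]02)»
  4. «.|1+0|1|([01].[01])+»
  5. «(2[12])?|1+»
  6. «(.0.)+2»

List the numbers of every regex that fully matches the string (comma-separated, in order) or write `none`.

1 → no match — must start with '1'
2 → match
3 → no match
4 → no match
5 → no match
6 → match

2, 6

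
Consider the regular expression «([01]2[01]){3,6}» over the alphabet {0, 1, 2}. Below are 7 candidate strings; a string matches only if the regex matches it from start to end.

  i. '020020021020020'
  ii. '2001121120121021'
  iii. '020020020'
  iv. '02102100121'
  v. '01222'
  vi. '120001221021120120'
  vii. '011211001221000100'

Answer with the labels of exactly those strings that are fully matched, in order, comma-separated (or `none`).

i → match
ii → no match
iii → match
iv → no match
v → no match
vi → no match
vii → no match

i, iii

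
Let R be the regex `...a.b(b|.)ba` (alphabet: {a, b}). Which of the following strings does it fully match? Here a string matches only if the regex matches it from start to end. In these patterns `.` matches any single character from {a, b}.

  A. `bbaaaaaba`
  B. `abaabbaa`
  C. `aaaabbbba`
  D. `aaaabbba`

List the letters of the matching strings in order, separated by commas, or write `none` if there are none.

A → no match
B → no match — must end with `ba`
C → match
D → no match

C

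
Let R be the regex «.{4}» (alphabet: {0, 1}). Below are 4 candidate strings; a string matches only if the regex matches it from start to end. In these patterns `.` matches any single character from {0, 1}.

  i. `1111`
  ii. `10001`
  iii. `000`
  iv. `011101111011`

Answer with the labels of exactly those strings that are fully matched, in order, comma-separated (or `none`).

i. `1111` → match
ii. `10001` → no match
iii. `000` → no match
iv. `011101111011` → no match

i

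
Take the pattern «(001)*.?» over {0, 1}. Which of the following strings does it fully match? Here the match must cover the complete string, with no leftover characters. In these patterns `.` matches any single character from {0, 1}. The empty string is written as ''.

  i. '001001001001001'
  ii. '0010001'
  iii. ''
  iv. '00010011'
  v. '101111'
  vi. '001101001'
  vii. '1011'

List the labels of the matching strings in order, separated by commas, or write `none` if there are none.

i, iii

i → match
ii. '0010001' → no match
iii. '' → match
iv. '00010011' → no match
v. '101111' → no match
vi. '001101001' → no match
vii. '1011' → no match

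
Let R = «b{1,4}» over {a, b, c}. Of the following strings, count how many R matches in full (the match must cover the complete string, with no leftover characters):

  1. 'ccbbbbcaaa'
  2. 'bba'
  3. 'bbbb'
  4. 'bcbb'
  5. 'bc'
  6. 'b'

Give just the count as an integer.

1 → no match — must start with 'b'
2 → no match — must end with 'b'
3 → match
4 → no match
5 → no match — must end with 'b'
6 → match
Total matched: 2

2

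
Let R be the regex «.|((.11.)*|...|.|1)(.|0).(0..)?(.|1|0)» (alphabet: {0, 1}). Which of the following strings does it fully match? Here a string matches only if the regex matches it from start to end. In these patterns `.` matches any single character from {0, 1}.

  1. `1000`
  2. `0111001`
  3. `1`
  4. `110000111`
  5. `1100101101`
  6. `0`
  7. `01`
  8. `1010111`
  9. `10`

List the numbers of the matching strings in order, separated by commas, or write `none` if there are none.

1, 2, 3, 4, 6, 8

1. `1000` → match
2. `0111001` → match
3. `1` → match
4. `110000111` → match
5. `1100101101` → no match
6. `0` → match
7. `01` → no match
8. `1010111` → match
9. `10` → no match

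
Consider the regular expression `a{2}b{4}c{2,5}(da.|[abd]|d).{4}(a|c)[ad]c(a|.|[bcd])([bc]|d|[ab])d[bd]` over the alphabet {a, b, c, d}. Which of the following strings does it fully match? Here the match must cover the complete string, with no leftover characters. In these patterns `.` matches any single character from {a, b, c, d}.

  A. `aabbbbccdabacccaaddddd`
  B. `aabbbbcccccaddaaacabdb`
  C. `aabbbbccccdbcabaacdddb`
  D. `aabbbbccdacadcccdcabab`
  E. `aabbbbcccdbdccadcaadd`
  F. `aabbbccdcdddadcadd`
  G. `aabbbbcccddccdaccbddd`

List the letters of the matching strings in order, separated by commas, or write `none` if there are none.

A → no match
B → no match
C → match
D → no match
E → match
F → no match
G → no match

C, E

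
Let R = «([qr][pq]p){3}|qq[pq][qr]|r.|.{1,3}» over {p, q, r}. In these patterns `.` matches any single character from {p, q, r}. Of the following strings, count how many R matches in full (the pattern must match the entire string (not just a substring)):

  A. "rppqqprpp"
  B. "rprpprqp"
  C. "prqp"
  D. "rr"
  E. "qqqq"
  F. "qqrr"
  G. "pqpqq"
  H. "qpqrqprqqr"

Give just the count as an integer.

3

A → match
B → no match
C → no match
D → match
E → match
F → no match
G → no match
H → no match
Total matched: 3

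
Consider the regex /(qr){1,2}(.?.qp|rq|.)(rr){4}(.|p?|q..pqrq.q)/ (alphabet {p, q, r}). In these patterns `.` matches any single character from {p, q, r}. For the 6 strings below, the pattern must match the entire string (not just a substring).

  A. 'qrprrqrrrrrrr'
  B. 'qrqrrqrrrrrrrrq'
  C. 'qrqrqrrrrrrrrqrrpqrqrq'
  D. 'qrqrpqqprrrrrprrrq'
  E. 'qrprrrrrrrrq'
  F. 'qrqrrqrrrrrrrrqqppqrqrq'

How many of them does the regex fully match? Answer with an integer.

A → no match
B → match
C → match
D → no match
E. 'qrprrrrrrrrq' → match
F → match
Total matched: 4

4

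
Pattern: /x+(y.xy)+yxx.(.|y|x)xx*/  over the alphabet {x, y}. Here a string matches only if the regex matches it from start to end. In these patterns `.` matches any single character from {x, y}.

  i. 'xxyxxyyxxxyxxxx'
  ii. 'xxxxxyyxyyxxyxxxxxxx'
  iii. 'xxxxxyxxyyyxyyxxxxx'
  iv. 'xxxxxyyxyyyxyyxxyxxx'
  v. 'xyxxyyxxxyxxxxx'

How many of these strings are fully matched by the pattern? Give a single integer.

i → match
ii → match
iii → match
iv → match
v → match
Total matched: 5

5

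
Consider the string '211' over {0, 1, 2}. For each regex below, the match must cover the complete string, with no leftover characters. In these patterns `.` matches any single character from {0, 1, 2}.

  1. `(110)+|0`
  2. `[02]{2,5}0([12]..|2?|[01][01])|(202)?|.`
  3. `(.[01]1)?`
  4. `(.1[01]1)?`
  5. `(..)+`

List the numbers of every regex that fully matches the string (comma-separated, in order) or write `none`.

1 → no match
2 → no match
3 → match
4 → no match
5 → no match

3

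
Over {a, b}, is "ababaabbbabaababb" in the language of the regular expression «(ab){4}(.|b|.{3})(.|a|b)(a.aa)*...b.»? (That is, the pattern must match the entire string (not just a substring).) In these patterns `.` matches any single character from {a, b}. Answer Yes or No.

No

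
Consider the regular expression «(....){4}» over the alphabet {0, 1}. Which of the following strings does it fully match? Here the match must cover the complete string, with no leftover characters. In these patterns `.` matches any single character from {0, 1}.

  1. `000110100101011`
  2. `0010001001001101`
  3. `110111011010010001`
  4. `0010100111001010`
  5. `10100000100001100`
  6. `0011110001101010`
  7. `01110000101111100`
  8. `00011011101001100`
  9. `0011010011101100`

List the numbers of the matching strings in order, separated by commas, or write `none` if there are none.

2, 4, 6, 9

1 → no match
2 → match
3 → no match
4 → match
5 → no match
6 → match
7 → no match
8 → no match
9 → match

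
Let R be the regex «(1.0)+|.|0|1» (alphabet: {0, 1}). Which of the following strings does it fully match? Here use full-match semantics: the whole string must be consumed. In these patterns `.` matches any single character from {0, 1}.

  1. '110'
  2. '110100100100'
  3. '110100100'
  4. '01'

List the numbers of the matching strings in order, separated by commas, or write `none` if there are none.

1, 2, 3

1 → match
2 → match
3 → match
4 → no match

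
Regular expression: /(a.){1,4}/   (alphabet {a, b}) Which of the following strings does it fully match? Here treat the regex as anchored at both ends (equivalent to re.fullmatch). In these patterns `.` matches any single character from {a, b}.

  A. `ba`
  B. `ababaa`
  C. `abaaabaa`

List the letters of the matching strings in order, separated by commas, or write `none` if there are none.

A → no match — must start with `a`
B → match
C → match

B, C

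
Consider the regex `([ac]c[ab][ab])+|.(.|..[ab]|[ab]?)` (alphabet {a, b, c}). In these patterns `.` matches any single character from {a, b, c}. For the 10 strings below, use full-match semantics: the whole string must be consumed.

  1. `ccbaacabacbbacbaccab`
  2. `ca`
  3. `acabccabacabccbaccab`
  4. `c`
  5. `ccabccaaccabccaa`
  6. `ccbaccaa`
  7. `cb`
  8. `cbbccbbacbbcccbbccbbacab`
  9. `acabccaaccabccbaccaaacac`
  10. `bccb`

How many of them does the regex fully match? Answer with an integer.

8

1 → match
2. `ca` → match
3 → match
4. `c` → match
5 → match
6. `ccbaccaa` → match
7. `cb` → match
8 → no match
9 → no match
10. `bccb` → match
Total matched: 8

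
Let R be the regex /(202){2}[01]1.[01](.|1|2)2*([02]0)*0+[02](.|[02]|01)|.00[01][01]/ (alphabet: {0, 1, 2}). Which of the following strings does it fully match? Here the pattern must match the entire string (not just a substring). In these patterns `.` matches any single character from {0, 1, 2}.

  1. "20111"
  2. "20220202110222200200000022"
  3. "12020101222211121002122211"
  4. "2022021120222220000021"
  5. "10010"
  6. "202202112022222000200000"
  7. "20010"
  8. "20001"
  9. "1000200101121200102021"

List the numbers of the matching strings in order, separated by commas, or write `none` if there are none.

1 → no match
2 → no match
3 → no match
4 → match
5 → match
6 → match
7 → match
8 → match
9 → no match

4, 5, 6, 7, 8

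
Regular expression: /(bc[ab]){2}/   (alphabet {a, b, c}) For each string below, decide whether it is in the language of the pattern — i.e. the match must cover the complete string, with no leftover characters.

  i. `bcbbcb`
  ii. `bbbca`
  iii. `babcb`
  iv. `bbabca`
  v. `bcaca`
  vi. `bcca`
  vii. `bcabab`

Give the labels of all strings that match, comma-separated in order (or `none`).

i → match
ii → no match — must start with `bc`
iii → no match — must start with `bc`
iv → no match — must start with `bc`
v → no match
vi → no match
vii → no match

i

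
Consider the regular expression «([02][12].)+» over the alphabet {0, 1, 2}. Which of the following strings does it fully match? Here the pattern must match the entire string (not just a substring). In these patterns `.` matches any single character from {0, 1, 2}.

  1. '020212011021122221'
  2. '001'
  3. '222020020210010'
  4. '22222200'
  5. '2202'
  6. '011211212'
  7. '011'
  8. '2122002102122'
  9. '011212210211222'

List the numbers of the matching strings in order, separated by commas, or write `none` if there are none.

3, 6, 7, 9

1 → no match
2. '001' → no match
3 → match
4. '22222200' → no match
5. '2202' → no match
6. '011211212' → match
7. '011' → match
8 → no match
9 → match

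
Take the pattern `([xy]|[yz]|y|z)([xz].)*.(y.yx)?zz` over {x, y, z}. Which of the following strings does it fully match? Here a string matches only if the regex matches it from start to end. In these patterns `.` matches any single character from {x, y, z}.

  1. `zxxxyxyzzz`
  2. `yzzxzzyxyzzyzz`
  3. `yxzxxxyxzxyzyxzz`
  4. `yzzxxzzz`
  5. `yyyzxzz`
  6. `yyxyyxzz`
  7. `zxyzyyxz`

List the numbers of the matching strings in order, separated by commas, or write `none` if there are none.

1, 2, 3, 4

1 → match
2 → match
3 → match
4 → match
5 → no match
6 → no match
7 → no match — must end with `zz`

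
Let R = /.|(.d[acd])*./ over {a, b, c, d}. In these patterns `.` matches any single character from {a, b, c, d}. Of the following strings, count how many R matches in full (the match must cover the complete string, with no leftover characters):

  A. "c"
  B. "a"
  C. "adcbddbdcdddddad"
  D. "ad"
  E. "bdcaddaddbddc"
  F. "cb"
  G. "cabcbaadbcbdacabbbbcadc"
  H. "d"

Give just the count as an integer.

5

A → match
B → match
C → match
D → no match
E → match
F → no match
G → no match
H → match
Total matched: 5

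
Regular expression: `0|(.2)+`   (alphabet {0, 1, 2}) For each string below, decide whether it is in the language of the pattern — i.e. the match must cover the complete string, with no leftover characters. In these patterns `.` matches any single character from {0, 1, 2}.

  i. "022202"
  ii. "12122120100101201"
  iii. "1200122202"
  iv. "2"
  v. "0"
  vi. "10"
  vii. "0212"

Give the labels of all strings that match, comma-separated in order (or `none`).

i, v, vii

i → match
ii → no match
iii → no match
iv → no match
v → match
vi → no match
vii → match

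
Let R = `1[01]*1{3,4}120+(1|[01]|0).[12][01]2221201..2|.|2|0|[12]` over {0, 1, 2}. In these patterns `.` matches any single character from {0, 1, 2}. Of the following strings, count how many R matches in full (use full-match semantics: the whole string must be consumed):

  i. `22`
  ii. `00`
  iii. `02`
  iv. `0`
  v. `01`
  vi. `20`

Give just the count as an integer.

i → no match
ii → no match
iii → no match
iv → match
v → no match
vi → no match
Total matched: 1

1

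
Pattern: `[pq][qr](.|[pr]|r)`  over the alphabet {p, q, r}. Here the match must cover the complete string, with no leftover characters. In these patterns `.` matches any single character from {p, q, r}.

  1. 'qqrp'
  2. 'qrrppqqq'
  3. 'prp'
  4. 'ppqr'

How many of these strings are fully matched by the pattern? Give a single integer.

1

1 → no match
2 → no match
3 → match
4 → no match
Total matched: 1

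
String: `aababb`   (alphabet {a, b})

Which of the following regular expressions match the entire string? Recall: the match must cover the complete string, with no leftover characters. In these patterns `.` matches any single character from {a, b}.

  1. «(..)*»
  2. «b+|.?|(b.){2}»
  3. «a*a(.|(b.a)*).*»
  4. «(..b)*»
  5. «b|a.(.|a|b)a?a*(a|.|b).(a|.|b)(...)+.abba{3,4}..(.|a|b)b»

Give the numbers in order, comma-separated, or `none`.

1, 3, 4

1 → match
2 → no match
3 → match
4 → match
5 → no match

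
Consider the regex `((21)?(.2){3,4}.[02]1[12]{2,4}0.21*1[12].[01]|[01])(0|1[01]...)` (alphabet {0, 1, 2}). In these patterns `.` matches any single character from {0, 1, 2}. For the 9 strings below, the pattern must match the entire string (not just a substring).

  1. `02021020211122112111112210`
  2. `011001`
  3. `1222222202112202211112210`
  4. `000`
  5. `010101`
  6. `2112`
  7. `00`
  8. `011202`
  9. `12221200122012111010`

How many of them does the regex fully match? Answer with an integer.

6

1 → no match
2. `011001` → match
3 → match
4. `000` → no match
5. `010101` → match
6. `2112` → no match
7. `00` → match
8. `011202` → match
9 → match
Total matched: 6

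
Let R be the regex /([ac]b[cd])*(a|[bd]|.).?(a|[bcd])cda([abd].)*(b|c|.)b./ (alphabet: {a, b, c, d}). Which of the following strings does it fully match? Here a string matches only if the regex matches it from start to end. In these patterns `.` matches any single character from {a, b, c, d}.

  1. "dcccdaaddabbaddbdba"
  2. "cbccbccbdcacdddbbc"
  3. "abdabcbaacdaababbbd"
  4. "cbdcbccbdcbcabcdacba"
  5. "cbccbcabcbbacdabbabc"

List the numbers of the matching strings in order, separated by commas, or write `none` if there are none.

1, 3, 4, 5

1 → match
2 → no match
3 → match
4 → match
5 → match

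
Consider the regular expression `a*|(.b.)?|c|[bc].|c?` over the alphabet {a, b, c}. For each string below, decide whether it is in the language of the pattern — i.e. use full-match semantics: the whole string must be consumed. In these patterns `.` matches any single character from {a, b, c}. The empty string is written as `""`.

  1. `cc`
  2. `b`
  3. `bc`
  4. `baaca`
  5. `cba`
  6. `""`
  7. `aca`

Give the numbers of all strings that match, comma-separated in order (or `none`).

1, 3, 5, 6

1. `cc` → match
2. `b` → no match
3. `bc` → match
4. `baaca` → no match
5. `cba` → match
6. `""` → match
7. `aca` → no match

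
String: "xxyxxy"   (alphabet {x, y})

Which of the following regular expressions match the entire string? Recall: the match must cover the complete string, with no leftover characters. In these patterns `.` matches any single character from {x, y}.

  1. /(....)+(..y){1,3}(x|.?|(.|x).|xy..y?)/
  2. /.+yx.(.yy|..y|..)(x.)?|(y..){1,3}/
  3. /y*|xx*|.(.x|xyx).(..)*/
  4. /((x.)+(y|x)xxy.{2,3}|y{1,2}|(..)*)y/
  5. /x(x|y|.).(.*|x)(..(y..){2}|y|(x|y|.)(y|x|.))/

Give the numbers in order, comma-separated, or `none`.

5

1 → no match
2 → no match
3 → no match
4 → no match
5 → match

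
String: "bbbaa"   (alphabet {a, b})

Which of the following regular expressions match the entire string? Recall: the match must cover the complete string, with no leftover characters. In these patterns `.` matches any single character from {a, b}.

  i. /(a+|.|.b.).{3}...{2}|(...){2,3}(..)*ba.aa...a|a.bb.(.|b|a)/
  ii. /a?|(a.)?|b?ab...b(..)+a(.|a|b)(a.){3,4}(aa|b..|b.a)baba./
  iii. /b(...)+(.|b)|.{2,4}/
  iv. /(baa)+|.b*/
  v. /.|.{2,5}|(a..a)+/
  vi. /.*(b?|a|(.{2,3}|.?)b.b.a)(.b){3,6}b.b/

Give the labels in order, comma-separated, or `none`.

i → no match
ii → no match
iii → match
iv → no match
v → match
vi → no match — must end with "b"

iii, v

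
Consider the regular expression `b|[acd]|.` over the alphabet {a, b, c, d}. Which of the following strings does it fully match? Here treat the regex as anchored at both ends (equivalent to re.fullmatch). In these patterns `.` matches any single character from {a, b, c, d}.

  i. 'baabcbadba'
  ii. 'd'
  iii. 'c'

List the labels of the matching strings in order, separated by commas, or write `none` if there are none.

i → no match
ii → match
iii → match

ii, iii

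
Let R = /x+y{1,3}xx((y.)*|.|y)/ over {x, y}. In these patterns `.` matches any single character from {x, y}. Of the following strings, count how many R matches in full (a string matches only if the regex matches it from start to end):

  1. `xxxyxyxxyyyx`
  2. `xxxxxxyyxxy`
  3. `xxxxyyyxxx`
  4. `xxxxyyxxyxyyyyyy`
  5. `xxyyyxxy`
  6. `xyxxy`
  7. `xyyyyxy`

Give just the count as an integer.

1. `xxxyxyxxyyyx` → no match
2. `xxxxxxyyxxy` → match
3. `xxxxyyyxxx` → match
4 → match
5. `xxyyyxxy` → match
6. `xyxxy` → match
7. `xyyyyxy` → no match
Total matched: 5

5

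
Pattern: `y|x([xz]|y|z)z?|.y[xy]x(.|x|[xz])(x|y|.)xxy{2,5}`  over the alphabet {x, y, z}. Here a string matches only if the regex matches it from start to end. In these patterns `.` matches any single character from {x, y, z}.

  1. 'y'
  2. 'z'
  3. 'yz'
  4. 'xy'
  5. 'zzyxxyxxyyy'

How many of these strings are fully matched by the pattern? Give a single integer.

2

1 → match
2 → no match
3 → no match
4 → match
5 → no match
Total matched: 2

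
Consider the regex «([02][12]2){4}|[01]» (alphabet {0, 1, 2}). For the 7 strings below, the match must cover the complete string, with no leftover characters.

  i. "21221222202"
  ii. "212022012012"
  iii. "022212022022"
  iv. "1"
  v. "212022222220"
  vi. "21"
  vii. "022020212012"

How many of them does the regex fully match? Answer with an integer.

3

i → no match
ii → match
iii → match
iv → match
v → no match
vi → no match
vii → no match
Total matched: 3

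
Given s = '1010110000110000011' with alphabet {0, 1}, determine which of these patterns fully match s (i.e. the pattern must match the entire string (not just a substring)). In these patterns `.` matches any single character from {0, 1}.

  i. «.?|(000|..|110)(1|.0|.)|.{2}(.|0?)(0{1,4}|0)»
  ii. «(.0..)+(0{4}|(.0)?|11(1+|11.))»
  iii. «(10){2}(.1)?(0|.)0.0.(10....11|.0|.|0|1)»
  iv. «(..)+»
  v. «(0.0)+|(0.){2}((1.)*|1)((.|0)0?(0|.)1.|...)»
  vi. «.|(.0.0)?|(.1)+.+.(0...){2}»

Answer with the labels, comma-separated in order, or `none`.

i → no match
ii → no match
iii → match
iv → no match
v → no match — must start with '0'
vi → no match

iii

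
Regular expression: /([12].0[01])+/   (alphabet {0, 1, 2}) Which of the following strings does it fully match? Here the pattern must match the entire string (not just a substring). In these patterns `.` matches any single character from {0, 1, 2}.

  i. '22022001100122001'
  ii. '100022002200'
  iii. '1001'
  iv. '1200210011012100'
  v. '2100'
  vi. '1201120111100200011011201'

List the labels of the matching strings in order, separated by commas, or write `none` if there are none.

ii, iii, iv, v

i → no match
ii → match
iii → match
iv → match
v → match
vi → no match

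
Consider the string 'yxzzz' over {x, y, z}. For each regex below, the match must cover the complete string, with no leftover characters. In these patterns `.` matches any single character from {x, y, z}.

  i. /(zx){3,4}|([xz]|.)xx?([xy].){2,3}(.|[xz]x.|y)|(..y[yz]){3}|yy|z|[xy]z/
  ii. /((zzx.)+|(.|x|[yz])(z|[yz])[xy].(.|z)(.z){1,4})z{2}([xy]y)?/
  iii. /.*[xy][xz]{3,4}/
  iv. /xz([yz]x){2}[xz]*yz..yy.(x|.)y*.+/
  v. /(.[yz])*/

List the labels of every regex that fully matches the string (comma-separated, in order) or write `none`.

i → no match
ii → no match
iii → match
iv → no match — must start with 'xz'
v → no match

iii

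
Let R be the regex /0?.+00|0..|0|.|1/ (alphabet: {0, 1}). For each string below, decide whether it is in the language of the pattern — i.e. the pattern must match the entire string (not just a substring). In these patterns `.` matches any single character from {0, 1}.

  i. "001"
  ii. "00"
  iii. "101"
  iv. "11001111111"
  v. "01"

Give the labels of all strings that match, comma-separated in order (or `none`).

i

i → match
ii → no match
iii → no match
iv → no match
v → no match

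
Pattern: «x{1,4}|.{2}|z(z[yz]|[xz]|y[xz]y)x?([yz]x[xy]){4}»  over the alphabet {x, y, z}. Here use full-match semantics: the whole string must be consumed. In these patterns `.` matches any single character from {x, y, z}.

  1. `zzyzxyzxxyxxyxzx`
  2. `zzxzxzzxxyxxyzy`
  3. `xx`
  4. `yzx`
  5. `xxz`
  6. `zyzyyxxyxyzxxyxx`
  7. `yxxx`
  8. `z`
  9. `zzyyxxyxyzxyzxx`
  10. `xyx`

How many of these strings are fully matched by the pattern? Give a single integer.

3

1 → no match
2 → no match
3 → match
4 → no match
5 → no match
6 → match
7 → no match
8 → no match
9 → match
10 → no match
Total matched: 3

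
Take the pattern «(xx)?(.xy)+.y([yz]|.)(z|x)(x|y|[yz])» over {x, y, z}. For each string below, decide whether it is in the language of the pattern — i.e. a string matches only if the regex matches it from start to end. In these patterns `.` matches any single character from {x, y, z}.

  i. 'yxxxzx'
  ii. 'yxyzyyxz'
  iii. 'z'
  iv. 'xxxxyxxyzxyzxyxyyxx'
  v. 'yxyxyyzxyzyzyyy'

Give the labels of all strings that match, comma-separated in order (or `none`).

i → no match
ii → match
iii → no match
iv → match
v → no match

ii, iv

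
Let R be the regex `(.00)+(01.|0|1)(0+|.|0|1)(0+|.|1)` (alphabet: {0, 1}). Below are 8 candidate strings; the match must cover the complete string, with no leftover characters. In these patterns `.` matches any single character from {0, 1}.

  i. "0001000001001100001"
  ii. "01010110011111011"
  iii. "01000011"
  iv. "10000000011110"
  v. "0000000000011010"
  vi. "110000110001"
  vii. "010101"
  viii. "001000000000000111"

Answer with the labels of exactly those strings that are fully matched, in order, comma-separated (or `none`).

none

i → no match
ii → no match
iii. "01000011" → no match
iv → no match
v → no match
vi. "110000110001" → no match
vii. "010101" → no match
viii → no match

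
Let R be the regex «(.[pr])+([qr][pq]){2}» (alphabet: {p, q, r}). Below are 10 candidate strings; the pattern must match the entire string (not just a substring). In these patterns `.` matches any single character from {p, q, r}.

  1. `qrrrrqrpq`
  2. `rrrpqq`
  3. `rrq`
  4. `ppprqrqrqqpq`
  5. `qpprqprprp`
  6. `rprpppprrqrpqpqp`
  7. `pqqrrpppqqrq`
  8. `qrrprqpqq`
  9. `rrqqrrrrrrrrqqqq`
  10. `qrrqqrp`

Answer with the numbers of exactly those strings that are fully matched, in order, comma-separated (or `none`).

2, 5

1 → no match
2 → match
3 → no match
4 → no match
5 → match
6 → no match
7 → no match
8 → no match
9 → no match
10 → no match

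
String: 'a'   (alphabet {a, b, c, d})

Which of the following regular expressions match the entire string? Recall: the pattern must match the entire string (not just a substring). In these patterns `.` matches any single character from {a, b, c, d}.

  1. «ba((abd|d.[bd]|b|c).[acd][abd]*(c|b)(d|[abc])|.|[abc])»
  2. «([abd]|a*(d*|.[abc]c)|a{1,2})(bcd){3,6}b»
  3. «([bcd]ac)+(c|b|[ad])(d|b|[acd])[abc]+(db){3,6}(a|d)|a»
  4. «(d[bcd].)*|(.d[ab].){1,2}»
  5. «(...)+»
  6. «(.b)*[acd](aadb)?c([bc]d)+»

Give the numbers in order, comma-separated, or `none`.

1 → no match — must start with 'ba'
2 → no match — must end with 'bcdb'
3 → match
4 → no match
5 → no match
6 → no match — must end with 'd'

3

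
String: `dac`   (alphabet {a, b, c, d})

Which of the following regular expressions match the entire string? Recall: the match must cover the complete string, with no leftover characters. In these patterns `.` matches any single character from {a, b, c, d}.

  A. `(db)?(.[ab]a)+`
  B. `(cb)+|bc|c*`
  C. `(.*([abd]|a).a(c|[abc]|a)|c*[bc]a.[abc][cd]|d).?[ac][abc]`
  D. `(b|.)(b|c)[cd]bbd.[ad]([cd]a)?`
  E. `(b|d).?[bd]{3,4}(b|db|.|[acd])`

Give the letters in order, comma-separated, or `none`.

A → no match — must end with `a`
B → no match
C → match
D → no match
E → no match

C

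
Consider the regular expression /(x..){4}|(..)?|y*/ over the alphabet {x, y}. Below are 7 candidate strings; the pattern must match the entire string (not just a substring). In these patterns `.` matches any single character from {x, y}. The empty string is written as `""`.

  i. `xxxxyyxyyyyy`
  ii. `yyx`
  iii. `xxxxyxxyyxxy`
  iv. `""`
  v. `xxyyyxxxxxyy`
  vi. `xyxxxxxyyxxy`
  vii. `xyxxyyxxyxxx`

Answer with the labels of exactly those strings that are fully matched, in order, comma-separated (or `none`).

iii, iv, vi, vii

i → no match
ii → no match
iii → match
iv → match
v → no match
vi → match
vii → match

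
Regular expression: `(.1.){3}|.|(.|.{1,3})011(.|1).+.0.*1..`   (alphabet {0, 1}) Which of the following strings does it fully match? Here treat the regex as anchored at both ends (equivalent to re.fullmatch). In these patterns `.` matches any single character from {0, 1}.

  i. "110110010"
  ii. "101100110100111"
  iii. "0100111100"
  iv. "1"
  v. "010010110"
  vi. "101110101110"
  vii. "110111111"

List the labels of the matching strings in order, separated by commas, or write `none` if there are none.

i, ii, iv, v, vi, vii

i. "110110010" → match
ii → match
iii. "0100111100" → no match
iv. "1" → match
v. "010010110" → match
vi. "101110101110" → match
vii. "110111111" → match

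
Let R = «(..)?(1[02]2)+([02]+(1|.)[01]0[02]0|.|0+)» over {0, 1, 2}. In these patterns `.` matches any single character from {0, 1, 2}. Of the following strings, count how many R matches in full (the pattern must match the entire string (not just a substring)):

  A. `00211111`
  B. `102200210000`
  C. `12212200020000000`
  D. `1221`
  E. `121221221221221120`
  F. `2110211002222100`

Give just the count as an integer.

3

A. `00211111` → no match
B. `102200210000` → match
C → match
D. `1221` → match
E → no match
F → no match
Total matched: 3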